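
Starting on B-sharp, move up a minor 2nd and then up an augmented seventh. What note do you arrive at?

A minor second up from B# is C# (letter C, 1 semitone up).
An augmented seventh up from C# is B## (letter B, 12 semitones up).

B##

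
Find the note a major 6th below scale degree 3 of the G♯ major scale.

Scale degree 3 of G# major is B#.
A major sixth (9 semitones) below B# lands on the letter D, giving D#.

D#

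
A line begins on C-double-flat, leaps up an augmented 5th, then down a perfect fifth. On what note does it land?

Cb

An augmented fifth up from Cbb is Gb (letter G, 8 semitones up).
A perfect fifth down from Gb is Cb (letter C, 7 semitones down).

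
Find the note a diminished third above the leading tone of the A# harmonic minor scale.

B

The leading tone of A# harmonic minor is G##.
A diminished third (2 semitones) above G## lands on the letter B, giving B.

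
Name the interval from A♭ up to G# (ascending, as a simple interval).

The letter names run A→G, a span of 6 letter steps, so the interval is some kind of seventh.
Ab to G# is 12 semitones. A major seventh is 11, so 12 makes it augmented.

augmented seventh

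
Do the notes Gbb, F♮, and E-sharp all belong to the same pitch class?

Yes

Gbb is pitch class 5; F is pitch class 5; E# is pitch class 5.
All spellings map to pitch class 5, so they are enharmonically equivalent.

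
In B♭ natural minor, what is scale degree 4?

Eb

The Bb natural minor scale runs Bb C Db Eb F Gb Ab.
Degree 4 is Eb.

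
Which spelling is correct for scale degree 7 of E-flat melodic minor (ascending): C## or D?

Each scale degree takes a distinct letter name. Degree 7 of a scale on E must use the letter D.
D and C## are enharmonically the same pitch, but only D uses the letter D, so it is the correct spelling here.

D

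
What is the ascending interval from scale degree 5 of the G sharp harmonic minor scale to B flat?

diminished sixth

Scale degree 5 of G# harmonic minor is D#.
D# up to Bb: letters D→B make it a sixth; 7 semitones makes it diminished.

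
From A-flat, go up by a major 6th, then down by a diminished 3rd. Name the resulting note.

A major sixth up from Ab is F (letter F, 9 semitones up).
A diminished third down from F is D# (letter D, 2 semitones down).

D#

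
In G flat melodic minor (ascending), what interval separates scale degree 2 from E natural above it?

augmented fifth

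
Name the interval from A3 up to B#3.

augmented second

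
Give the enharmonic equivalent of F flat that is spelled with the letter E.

E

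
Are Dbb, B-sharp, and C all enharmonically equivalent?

Dbb is pitch class 0; B# is pitch class 0; C is pitch class 0.
All spellings map to pitch class 0, so they are enharmonically equivalent.

Yes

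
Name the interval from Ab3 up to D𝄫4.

The letter names run A→D, a span of 3 letter steps, so the interval is some kind of fourth.
Ab to Dbb is 4 semitones. A perfect fourth is 5, so 4 makes it diminished.

diminished fourth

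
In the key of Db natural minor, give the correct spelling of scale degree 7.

Cb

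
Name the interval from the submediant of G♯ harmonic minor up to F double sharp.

augmented second

The submediant of G# harmonic minor is E.
E up to F##: letters E→F make it a second; 3 semitones makes it augmented.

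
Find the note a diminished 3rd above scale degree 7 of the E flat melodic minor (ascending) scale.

Scale degree 7 of Eb melodic minor (ascending) is D.
A diminished third (2 semitones) above D lands on the letter F, giving Fb.

Fb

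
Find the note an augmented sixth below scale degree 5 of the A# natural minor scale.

Scale degree 5 of A# natural minor is E#.
An augmented sixth (10 semitones) below E# lands on the letter G, giving G.

G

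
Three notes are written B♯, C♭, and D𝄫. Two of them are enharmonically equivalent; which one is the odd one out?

In 12-tone equal temperament, enharmonic equivalents share a pitch class. B# is pitch class 0; Cb is pitch class 11; Dbb is pitch class 0.
B# and Dbb share pitch class 0, while Cb is pitch class 11.

Cb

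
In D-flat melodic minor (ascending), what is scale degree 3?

Fb

Degree 3 takes the letter 2 steps above D, which is F.
In melodic minor (ascending), degree 3 sits 3 semitones above the tonic. Db + 3 semitones is pitch class 4, spelled on F as Fb.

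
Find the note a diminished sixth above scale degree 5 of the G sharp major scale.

Bb

Scale degree 5 of G# major is D#.
A diminished sixth (7 semitones) above D# lands on the letter B, giving Bb.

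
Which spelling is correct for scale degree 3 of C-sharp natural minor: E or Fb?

Each scale degree takes a distinct letter name. Degree 3 of a scale on C must use the letter E.
E and Fb are enharmonically the same pitch, but only E uses the letter E, so it is the correct spelling here.

E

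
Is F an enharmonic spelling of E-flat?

No

Two spellings are enharmonically equivalent only if they share a pitch class.
Here F → 5, Eb → 3; 3 ≠ 5, so they are not.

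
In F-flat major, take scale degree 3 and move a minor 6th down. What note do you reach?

C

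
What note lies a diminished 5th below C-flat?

A fifth below C lands on the letter F.
A diminished fifth spans 6 semitones, so Cb moves to pitch class 5. On the letter F that is F.

F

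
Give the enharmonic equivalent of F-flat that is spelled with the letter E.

E

Fb is pitch class 4. The letter E alone is pitch class 4.
Pitch class 4 on E needs no accidental: E.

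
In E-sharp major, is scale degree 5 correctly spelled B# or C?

Each scale degree takes a distinct letter name. Degree 5 of a scale on E must use the letter B.
B# and C are enharmonically the same pitch, but only B# uses the letter B, so it is the correct spelling here.

B#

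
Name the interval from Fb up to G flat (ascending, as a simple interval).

major second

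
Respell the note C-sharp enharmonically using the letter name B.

Plain B sits 2 semitones below C#, so on the letter B the same pitch needs a double sharp: B##.

B##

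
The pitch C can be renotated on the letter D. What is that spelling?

Dbb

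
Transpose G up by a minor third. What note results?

A third above G lands on the letter B.
A minor third spans 3 semitones, so G moves to pitch class 10. On the letter B that is Bb.

Bb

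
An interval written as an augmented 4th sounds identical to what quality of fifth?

diminished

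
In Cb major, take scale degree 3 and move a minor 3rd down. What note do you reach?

Scale degree 3 of Cb major is Eb.
A minor third (3 semitones) below Eb lands on the letter C, giving C.

C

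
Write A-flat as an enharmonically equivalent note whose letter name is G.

G#

Ab is pitch class 8. The letter G alone is pitch class 7.
To reach pitch class 8 from G requires an offset of +1 semitone, i.e. sharp: G#.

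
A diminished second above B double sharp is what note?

B up a major second is C#, so the target letter is C.
From B##, a diminished second is 0 semitones up: C#.

C#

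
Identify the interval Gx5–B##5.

The letter names run G→B, a span of 2 letter steps, so the interval is some kind of third.
G## to B## is 4 semitones. A major third is 4, so 4 makes it major.

major third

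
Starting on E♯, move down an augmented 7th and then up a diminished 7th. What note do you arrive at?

An augmented seventh down from E# is F (letter F, 12 semitones down).
A diminished seventh up from F is Ebb (letter E, 9 semitones up).

Ebb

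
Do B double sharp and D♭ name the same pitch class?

Yes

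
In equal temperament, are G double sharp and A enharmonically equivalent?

G## is pitch class 9; A is pitch class 9.
All spellings map to pitch class 9, so they are enharmonically equivalent.

Yes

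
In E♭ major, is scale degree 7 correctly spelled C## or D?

D

Each scale degree takes a distinct letter name. Degree 7 of a scale on E must use the letter D.
D and C## are enharmonically the same pitch, but only D uses the letter D, so it is the correct spelling here.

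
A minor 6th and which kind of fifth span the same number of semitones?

augmented

A minor sixth spans 8 semitones.
A fifth spanning 8 semitones is augmented (the perfect fifth is 7).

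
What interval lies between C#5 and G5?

diminished fifth

The letter names run C→G, a span of 4 letter steps, so the interval is some kind of fifth.
C# to G is 6 semitones. A perfect fifth is 7, so 6 makes it diminished.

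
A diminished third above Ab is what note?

Cbb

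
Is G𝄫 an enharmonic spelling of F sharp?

Gbb is pitch class 5; F# is pitch class 6.
The pitch classes differ (5 vs. 6), so they are not enharmonic equivalents.

No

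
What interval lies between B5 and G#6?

The letter names run B→G, a span of 5 letter steps, so the interval is some kind of sixth.
B to G# is 9 semitones. A major sixth is 9, so 9 makes it major.

major sixth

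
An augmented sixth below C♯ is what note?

Eb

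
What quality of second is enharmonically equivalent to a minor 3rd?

augmented

A minor third spans 3 semitones.
A second spanning 3 semitones is augmented (the major second is 2).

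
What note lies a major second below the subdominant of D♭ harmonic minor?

The subdominant of Db harmonic minor is Gb.
A major second (2 semitones) below Gb lands on the letter F, giving Fb.

Fb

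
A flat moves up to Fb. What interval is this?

minor sixth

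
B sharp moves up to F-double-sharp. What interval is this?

perfect fifth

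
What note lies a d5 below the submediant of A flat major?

B

The submediant of Ab major is F.
A diminished fifth (6 semitones) below F lands on the letter B, giving B.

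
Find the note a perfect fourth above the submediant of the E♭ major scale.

F

The submediant of Eb major is C.
A perfect fourth (5 semitones) above C lands on the letter F, giving F.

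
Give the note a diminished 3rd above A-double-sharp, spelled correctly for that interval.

C#

A up a major third is C#, so the target letter is C.
From A##, a diminished third is 2 semitones up: C#.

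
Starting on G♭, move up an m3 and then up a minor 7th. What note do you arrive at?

A minor third up from Gb is Bbb (letter B, 3 semitones up).
A minor seventh up from Bbb is Abb (letter A, 10 semitones up).

Abb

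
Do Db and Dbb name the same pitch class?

No

Two spellings are enharmonically equivalent only if they share a pitch class.
Here Db → 1, Dbb → 0; 0 ≠ 1, so they are not.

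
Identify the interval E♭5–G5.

major third

Counting letters E–F–G gives a third.
Eb→G = 4 semitones, exactly the major third.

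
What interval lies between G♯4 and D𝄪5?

augmented fifth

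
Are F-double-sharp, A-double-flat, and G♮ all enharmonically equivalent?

Yes

F## is pitch class 7; Abb is pitch class 7; G is pitch class 7.
All spellings map to pitch class 7, so they are enharmonically equivalent.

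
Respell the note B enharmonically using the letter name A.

A##

Plain A sits 2 semitones below B, so on the letter A the same pitch needs a double sharp: A##.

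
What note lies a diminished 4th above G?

Cb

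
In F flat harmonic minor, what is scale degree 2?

Gb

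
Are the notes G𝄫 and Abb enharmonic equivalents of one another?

No

Gbb is pitch class 5; Abb is pitch class 7.
The pitch classes differ (5 vs. 7), so they are not enharmonic equivalents.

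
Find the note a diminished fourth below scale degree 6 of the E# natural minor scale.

Scale degree 6 of E# natural minor is C#.
A diminished fourth (4 semitones) below C# lands on the letter G, giving G##.

G##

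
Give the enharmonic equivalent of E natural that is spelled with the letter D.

E is pitch class 4. The letter D alone is pitch class 2.
To reach pitch class 4 from D requires an offset of +2 semitones, i.e. double sharp: D##.

D##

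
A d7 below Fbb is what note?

F down a major seventh is Gb, so the target letter is G.
From Fbb, a diminished seventh is 9 semitones down: Gb.

Gb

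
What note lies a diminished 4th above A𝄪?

D#

A fourth above A lands on the letter D.
A diminished fourth spans 4 semitones, so A## moves to pitch class 3. On the letter D that is D#.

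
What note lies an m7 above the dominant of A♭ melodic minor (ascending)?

The dominant of Ab melodic minor (ascending) is Eb.
A minor seventh (10 semitones) above Eb lands on the letter D, giving Db.

Db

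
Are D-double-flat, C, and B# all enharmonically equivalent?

Yes

Dbb = pitch class 0 and C = pitch class 0 and B# = pitch class 0 — the same pitch class, so they are enharmonic equivalents.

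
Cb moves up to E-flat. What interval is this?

major third

The letter names run C→E, a span of 2 letter steps, so the interval is some kind of third.
Cb to Eb is 4 semitones. A major third is 4, so 4 makes it major.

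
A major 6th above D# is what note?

B#

D up a major sixth is B, so the target letter is B.
From D#, a major sixth is 9 semitones up: B#.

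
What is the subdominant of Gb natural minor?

Cb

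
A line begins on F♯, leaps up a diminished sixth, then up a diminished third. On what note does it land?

Fbb

A diminished sixth up from F# is Db (letter D, 7 semitones up).
A diminished third up from Db is Fbb (letter F, 2 semitones up).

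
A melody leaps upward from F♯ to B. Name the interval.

Counting letters F–G–A–B gives a fourth.
F#→B = 5 semitones, exactly the perfect fourth.

perfect fourth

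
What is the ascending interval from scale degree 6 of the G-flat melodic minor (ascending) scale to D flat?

Scale degree 6 of Gb melodic minor (ascending) is Eb.
Eb up to Db: letters E→D make it a seventh; 10 semitones makes it minor.

minor seventh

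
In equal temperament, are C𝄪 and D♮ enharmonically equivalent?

C## = pitch class 2 and D = pitch class 2 — the same pitch class, so they are enharmonic equivalents.

Yes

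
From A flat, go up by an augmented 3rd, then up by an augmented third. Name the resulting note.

E##

An augmented third up from Ab is C# (letter C, 5 semitones up).
An augmented third up from C# is E## (letter E, 5 semitones up).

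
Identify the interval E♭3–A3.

augmented fourth

The letter names run E→A, a span of 3 letter steps, so the interval is some kind of fourth.
Eb to A is 6 semitones. A perfect fourth is 5, so 6 makes it augmented.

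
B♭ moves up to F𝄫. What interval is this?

The letter names run B→F, a span of 4 letter steps, so the interval is some kind of fifth.
Bb to Fbb is 5 semitones. A perfect fifth is 7, so 5 makes it doubly diminished.

doubly diminished fifth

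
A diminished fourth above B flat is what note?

Ebb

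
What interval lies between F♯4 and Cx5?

augmented fifth

The letter names run F→C, a span of 4 letter steps, so the interval is some kind of fifth.
F# to C## is 8 semitones. A perfect fifth is 7, so 8 makes it augmented.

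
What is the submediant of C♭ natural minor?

Abb

Degree 6 takes the letter 5 steps above C, which is A.
In natural minor, degree 6 sits 8 semitones above the tonic. Cb + 8 semitones is pitch class 7, spelled on A as Abb.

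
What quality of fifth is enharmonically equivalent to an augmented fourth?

diminished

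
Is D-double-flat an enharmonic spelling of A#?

No

Two spellings are enharmonically equivalent only if they share a pitch class.
Here Dbb → 0, A# → 10; 0 ≠ 10, so they are not.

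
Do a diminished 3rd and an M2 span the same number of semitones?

Yes

A diminished third spans 2 semitones; a major second spans 2.
They are enharmonically equivalent.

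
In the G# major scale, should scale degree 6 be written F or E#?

Each scale degree takes a distinct letter name. Degree 6 of a scale on G must use the letter E.
E# and F are enharmonically the same pitch, but only E# uses the letter E, so it is the correct spelling here.

E#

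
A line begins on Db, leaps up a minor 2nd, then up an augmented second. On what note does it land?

F

A minor second up from Db is Ebb (letter E, 1 semitone up).
An augmented second up from Ebb is F (letter F, 3 semitones up).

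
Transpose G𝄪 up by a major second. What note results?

A##

A second above G lands on the letter A.
A major second spans 2 semitones, so G## moves to pitch class 11. On the letter A that is A##.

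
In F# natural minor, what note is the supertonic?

G#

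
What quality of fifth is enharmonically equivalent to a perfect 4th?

doubly diminished

A perfect fourth spans 5 semitones.
A fifth spanning 5 semitones is doubly diminished (the perfect fifth is 7).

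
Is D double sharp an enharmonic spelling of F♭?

Yes

D## is pitch class 4; Fb is pitch class 4.
All spellings map to pitch class 4, so they are enharmonically equivalent.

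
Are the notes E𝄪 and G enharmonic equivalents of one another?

No

E## is pitch class 6; G is pitch class 7.
The pitch classes differ (6 vs. 7), so they are not enharmonic equivalents.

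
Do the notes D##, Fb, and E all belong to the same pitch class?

D## is pitch class 4; Fb is pitch class 4; E is pitch class 4.
All spellings map to pitch class 4, so they are enharmonically equivalent.

Yes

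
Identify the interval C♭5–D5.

augmented second

The letter names run C→D, a span of 1 letter step, so the interval is some kind of second.
Cb to D is 3 semitones. A major second is 2, so 3 makes it augmented.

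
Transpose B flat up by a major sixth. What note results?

G

B up a major sixth is G#, so the target letter is G.
From Bb, a major sixth is 9 semitones up: G.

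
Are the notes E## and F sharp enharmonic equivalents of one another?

Yes

E## = pitch class 6 and F# = pitch class 6 — the same pitch class, so they are enharmonic equivalents.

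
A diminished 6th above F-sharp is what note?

Db

F up a major sixth is D, so the target letter is D.
From F#, a diminished sixth is 7 semitones up: Db.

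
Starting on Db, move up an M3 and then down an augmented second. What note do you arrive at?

Ebb

A major third up from Db is F (letter F, 4 semitones up).
An augmented second down from F is Ebb (letter E, 3 semitones down).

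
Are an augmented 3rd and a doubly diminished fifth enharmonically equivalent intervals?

Yes

An augmented third spans 5 semitones; a doubly diminished fifth spans 5.
They are enharmonically equivalent.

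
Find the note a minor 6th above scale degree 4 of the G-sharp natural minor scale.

A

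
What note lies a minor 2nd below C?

B

C down a major second is Bb, so the target letter is B.
From C, a minor second is 1 semitone down: B.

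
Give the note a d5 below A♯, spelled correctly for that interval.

D##

A down a perfect fifth is D, so the target letter is D.
From A#, a diminished fifth is 6 semitones down: D##.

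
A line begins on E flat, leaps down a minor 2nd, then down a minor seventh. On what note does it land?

E

A minor second down from Eb is D (letter D, 1 semitone down).
A minor seventh down from D is E (letter E, 10 semitones down).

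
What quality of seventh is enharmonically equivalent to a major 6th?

A major sixth spans 9 semitones.
A seventh spanning 9 semitones is diminished (the major seventh is 11).

diminished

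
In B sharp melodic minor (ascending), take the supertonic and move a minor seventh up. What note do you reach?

B#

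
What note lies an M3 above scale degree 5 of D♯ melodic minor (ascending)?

C##

Scale degree 5 of D# melodic minor (ascending) is A#.
A major third (4 semitones) above A# lands on the letter C, giving C##.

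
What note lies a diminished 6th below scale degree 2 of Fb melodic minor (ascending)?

B

Scale degree 2 of Fb melodic minor (ascending) is Gb.
A diminished sixth (7 semitones) below Gb lands on the letter B, giving B.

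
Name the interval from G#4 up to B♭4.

diminished third

Counting letters G–A–B gives a third.
G#→Bb = 2 semitones, 2 narrower than the major third (4), so diminished.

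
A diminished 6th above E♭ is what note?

A sixth above E lands on the letter C.
A diminished sixth spans 7 semitones, so Eb moves to pitch class 10. On the letter C that is Cbb.

Cbb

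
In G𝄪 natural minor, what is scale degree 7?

The G## natural minor scale runs G## A## B# C## D## E# F##.
Degree 7 is F##.

F##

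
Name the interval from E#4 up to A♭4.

doubly diminished fourth

Counting letters E–F–G–A gives a fourth.
E#→Ab = 3 semitones, 2 narrower than the perfect fourth (5), so doubly diminished.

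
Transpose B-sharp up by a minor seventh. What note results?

A seventh above B lands on the letter A.
A minor seventh spans 10 semitones, so B# moves to pitch class 10. On the letter A that is A#.

A#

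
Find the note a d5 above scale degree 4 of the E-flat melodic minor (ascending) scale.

Ebb

Scale degree 4 of Eb melodic minor (ascending) is Ab.
A diminished fifth (6 semitones) above Ab lands on the letter E, giving Ebb.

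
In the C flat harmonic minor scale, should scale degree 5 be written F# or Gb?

Gb

Each scale degree takes a distinct letter name. Degree 5 of a scale on C must use the letter G.
Gb and F# are enharmonically the same pitch, but only Gb uses the letter G, so it is the correct spelling here.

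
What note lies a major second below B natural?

A second below B lands on the letter A.
A major second spans 2 semitones, so B moves to pitch class 9. On the letter A that is A.

A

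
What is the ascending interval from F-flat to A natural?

The letter names run F→A, a span of 2 letter steps, so the interval is some kind of third.
Fb to A is 5 semitones. A major third is 4, so 5 makes it augmented.

augmented third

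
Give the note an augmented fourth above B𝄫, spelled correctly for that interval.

B up a perfect fourth is E, so the target letter is E.
From Bbb, an augmented fourth is 6 semitones up: Eb.

Eb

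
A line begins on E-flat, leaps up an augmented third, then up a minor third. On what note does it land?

An augmented third up from Eb is G# (letter G, 5 semitones up).
A minor third up from G# is B (letter B, 3 semitones up).

B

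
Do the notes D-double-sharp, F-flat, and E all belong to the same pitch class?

Yes

D## is pitch class 4; Fb is pitch class 4; E is pitch class 4.
All spellings map to pitch class 4, so they are enharmonically equivalent.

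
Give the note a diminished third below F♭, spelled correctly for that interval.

D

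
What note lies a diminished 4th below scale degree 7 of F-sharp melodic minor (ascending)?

B##

Scale degree 7 of F# melodic minor (ascending) is E#.
A diminished fourth (4 semitones) below E# lands on the letter B, giving B##.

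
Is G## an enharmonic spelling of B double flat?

Yes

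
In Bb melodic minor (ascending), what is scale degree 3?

Db

The Bb melodic minor (ascending) scale runs Bb C Db Eb F G A.
Degree 3 is Db.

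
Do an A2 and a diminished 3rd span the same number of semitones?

An augmented second spans 3 semitones; a diminished third spans 2.
The spans differ, so they are not enharmonic equivalents.

No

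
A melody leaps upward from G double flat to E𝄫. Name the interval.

major sixth

Counting letters G–A–B–C–D–E gives a sixth.
Gbb→Ebb = 9 semitones, exactly the major sixth.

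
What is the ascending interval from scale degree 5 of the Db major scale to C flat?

Scale degree 5 of Db major is Ab.
Ab up to Cb: letters A→C make it a third; 3 semitones makes it minor.

minor third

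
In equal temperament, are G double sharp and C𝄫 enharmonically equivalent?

No

Two spellings are enharmonically equivalent only if they share a pitch class.
Here G## → 9, Cbb → 10; 9 ≠ 10, so they are not.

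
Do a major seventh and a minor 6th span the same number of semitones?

A major seventh spans 11 semitones; a minor sixth spans 8.
The spans differ, so they are not enharmonic equivalents.

No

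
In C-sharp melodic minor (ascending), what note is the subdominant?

F#

Degree 4 takes the letter 3 steps above C, which is F.
In melodic minor (ascending), degree 4 sits 5 semitones above the tonic. C# + 5 semitones is pitch class 6, spelled on F as F#.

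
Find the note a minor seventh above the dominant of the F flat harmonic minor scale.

The dominant of Fb harmonic minor is Cb.
A minor seventh (10 semitones) above Cb lands on the letter B, giving Bbb.

Bbb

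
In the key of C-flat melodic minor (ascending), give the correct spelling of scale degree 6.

Ab

Degree 6 takes the letter 5 steps above C, which is A.
In melodic minor (ascending), degree 6 sits 9 semitones above the tonic. Cb + 9 semitones is pitch class 8, spelled on A as Ab.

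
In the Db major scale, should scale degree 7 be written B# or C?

C

Each scale degree takes a distinct letter name. Degree 7 of a scale on D must use the letter C.
C and B# are enharmonically the same pitch, but only C uses the letter C, so it is the correct spelling here.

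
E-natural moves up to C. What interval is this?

minor sixth

The letter names run E→C, a span of 5 letter steps, so the interval is some kind of sixth.
E to C is 8 semitones. A major sixth is 9, so 8 makes it minor.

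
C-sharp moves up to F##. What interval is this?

Counting letters C–D–E–F gives a fourth.
C#→F## = 6 semitones, 1 wider than the perfect fourth (5), so augmented.

augmented fourth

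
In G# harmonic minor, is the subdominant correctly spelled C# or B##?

C#

Each scale degree takes a distinct letter name. Degree 4 of a scale on G must use the letter C.
C# and B## are enharmonically the same pitch, but only C# uses the letter C, so it is the correct spelling here.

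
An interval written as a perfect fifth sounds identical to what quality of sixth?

A perfect fifth spans 7 semitones.
A sixth spanning 7 semitones is diminished (the major sixth is 9).

diminished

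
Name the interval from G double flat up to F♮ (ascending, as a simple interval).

augmented seventh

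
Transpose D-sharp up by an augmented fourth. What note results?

G##

D up a perfect fourth is G, so the target letter is G.
From D#, an augmented fourth is 6 semitones up: G##.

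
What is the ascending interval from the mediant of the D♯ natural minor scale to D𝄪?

augmented sixth

The mediant of D# natural minor is F#.
F# up to D##: letters F→D make it a sixth; 10 semitones makes it augmented.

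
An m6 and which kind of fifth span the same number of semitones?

A minor sixth spans 8 semitones.
A fifth spanning 8 semitones is augmented (the perfect fifth is 7).

augmented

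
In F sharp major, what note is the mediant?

A#

Degree 3 takes the letter 2 steps above F, which is A.
In major, degree 3 sits 4 semitones above the tonic. F# + 4 semitones is pitch class 10, spelled on A as A#.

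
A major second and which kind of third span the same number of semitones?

A major second spans 2 semitones.
A third spanning 2 semitones is diminished (the major third is 4).

diminished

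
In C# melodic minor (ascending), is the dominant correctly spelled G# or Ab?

G#

Each scale degree takes a distinct letter name. Degree 5 of a scale on C must use the letter G.
G# and Ab are enharmonically the same pitch, but only G# uses the letter G, so it is the correct spelling here.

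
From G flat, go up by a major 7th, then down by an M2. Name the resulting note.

Eb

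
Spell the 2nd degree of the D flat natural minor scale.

The Db natural minor scale runs Db Eb Fb Gb Ab Bbb Cb.
Degree 2 is Eb.

Eb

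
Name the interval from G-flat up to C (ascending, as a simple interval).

The letter names run G→C, a span of 3 letter steps, so the interval is some kind of fourth.
Gb to C is 6 semitones. A perfect fourth is 5, so 6 makes it augmented.

augmented fourth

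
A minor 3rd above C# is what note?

E

C up a major third is E, so the target letter is E.
From C#, a minor third is 3 semitones up: E.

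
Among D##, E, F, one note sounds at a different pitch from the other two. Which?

In 12-tone equal temperament, enharmonic equivalents share a pitch class. D## is pitch class 4; E is pitch class 4; F is pitch class 5.
D## and E share pitch class 4, while F is pitch class 5.

F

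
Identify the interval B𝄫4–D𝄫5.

Counting letters B–C–D gives a third.
Bbb→Dbb = 3 semitones, 1 narrower than the major third (4), so minor.

minor third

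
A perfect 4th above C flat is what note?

Fb

C up a perfect fourth is F, so the target letter is F.
From Cb, a perfect fourth is 5 semitones up: Fb.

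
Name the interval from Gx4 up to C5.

Counting letters G–A–B–C gives a fourth.
G##→C = 3 semitones, 2 narrower than the perfect fourth (5), so doubly diminished.

doubly diminished fourth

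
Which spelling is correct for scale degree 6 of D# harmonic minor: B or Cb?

B

Each scale degree takes a distinct letter name. Degree 6 of a scale on D must use the letter B.
B and Cb are enharmonically the same pitch, but only B uses the letter B, so it is the correct spelling here.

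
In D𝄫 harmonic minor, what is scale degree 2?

Degree 2 takes the letter 1 step above D, which is E.
In harmonic minor, degree 2 sits 2 semitones above the tonic. Dbb + 2 semitones is pitch class 2, spelled on E as Ebb.

Ebb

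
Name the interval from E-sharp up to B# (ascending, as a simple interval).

The letter names run E→B, a span of 4 letter steps, so the interval is some kind of fifth.
E# to B# is 7 semitones. A perfect fifth is 7, so 7 makes it perfect.

perfect fifth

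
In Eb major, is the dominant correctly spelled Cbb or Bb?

Each scale degree takes a distinct letter name. Degree 5 of a scale on E must use the letter B.
Bb and Cbb are enharmonically the same pitch, but only Bb uses the letter B, so it is the correct spelling here.

Bb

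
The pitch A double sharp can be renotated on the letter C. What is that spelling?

Cb

Plain C sits 1 semitone above A##, so on the letter C the same pitch needs a flat: Cb.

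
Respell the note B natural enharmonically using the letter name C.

Cb

B is pitch class 11. The letter C alone is pitch class 0.
To reach pitch class 11 from C requires an offset of -1 semitone, i.e. flat: Cb.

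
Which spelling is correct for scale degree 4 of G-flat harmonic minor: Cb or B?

Each scale degree takes a distinct letter name. Degree 4 of a scale on G must use the letter C.
Cb and B are enharmonically the same pitch, but only Cb uses the letter C, so it is the correct spelling here.

Cb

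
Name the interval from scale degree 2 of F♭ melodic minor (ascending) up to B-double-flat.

Scale degree 2 of Fb melodic minor (ascending) is Gb.
Gb up to Bbb: letters G→B make it a third; 3 semitones makes it minor.

minor third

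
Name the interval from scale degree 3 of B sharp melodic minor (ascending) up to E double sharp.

Scale degree 3 of B# melodic minor (ascending) is D#.
D# up to E##: letters D→E make it a second; 3 semitones makes it augmented.

augmented second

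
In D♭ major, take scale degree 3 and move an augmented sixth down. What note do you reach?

Abb

Scale degree 3 of Db major is F.
An augmented sixth (10 semitones) below F lands on the letter A, giving Abb.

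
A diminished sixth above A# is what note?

F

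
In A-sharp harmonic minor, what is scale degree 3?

C#

The A# harmonic minor scale runs A# B# C# D# E# F# G##.
Degree 3 is C#.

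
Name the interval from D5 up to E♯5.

augmented second

The letter names run D→E, a span of 1 letter step, so the interval is some kind of second.
D to E# is 3 semitones. A major second is 2, so 3 makes it augmented.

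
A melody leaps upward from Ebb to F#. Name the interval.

doubly augmented second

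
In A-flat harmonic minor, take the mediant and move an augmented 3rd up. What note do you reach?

The mediant of Ab harmonic minor is Cb.
An augmented third (5 semitones) above Cb lands on the letter E, giving E.

E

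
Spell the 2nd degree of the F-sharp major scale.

The F# major scale runs F# G# A# B C# D# E#.
Degree 2 is G#.

G#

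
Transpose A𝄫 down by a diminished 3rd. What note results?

F

A third below A lands on the letter F.
A diminished third spans 2 semitones, so Abb moves to pitch class 5. On the letter F that is F.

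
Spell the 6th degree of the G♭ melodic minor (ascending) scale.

Eb

Degree 6 takes the letter 5 steps above G, which is E.
In melodic minor (ascending), degree 6 sits 9 semitones above the tonic. Gb + 9 semitones is pitch class 3, spelled on E as Eb.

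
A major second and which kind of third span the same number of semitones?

A major second spans 2 semitones.
A third spanning 2 semitones is diminished (the major third is 4).

diminished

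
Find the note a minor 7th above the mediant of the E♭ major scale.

F

The mediant of Eb major is G.
A minor seventh (10 semitones) above G lands on the letter F, giving F.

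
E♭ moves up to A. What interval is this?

augmented fourth

Counting letters E–F–G–A gives a fourth.
Eb→A = 6 semitones, 1 wider than the perfect fourth (5), so augmented.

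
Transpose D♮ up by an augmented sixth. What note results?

A sixth above D lands on the letter B.
An augmented sixth spans 10 semitones, so D moves to pitch class 0. On the letter B that is B#.

B#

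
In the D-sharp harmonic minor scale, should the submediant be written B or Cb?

Each scale degree takes a distinct letter name. Degree 6 of a scale on D must use the letter B.
B and Cb are enharmonically the same pitch, but only B uses the letter B, so it is the correct spelling here.

B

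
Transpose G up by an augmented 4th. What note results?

C#

G up a perfect fourth is C, so the target letter is C.
From G, an augmented fourth is 6 semitones up: C#.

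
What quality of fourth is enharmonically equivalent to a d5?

A diminished fifth spans 6 semitones.
A fourth spanning 6 semitones is augmented (the perfect fourth is 5).

augmented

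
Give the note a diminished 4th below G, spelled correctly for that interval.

A fourth below G lands on the letter D.
A diminished fourth spans 4 semitones, so G moves to pitch class 3. On the letter D that is D#.

D#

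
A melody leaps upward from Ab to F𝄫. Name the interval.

diminished sixth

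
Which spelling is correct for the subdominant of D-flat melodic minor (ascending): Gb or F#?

Gb

Each scale degree takes a distinct letter name. Degree 4 of a scale on D must use the letter G.
Gb and F# are enharmonically the same pitch, but only Gb uses the letter G, so it is the correct spelling here.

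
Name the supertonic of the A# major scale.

Degree 2 takes the letter 1 step above A, which is B.
In major, degree 2 sits 2 semitones above the tonic. A# + 2 semitones is pitch class 0, spelled on B as B#.

B#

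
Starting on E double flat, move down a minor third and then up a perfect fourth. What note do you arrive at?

A minor third down from Ebb is Cb (letter C, 3 semitones down).
A perfect fourth up from Cb is Fb (letter F, 5 semitones up).

Fb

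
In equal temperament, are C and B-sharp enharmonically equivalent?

C = pitch class 0 and B# = pitch class 0 — the same pitch class, so they are enharmonic equivalents.

Yes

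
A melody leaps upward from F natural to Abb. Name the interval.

Counting letters F–G–A gives a third.
F→Abb = 2 semitones, 2 narrower than the major third (4), so diminished.

diminished third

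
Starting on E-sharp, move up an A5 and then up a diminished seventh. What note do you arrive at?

An augmented fifth up from E# is B## (letter B, 8 semitones up).
A diminished seventh up from B## is A# (letter A, 9 semitones up).

A#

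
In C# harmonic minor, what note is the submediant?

Degree 6 takes the letter 5 steps above C, which is A.
In harmonic minor, degree 6 sits 8 semitones above the tonic. C# + 8 semitones is pitch class 9, spelled on A as A.

A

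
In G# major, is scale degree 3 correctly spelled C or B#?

B#

Each scale degree takes a distinct letter name. Degree 3 of a scale on G must use the letter B.
B# and C are enharmonically the same pitch, but only B# uses the letter B, so it is the correct spelling here.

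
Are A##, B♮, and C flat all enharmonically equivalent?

A## is pitch class 11; B is pitch class 11; Cb is pitch class 11.
All spellings map to pitch class 11, so they are enharmonically equivalent.

Yes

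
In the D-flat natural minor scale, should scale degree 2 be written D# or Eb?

Eb

Each scale degree takes a distinct letter name. Degree 2 of a scale on D must use the letter E.
Eb and D# are enharmonically the same pitch, but only Eb uses the letter E, so it is the correct spelling here.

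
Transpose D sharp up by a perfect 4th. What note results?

D up a perfect fourth is G, so the target letter is G.
From D#, a perfect fourth is 5 semitones up: G#.

G#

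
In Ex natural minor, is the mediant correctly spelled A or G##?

Each scale degree takes a distinct letter name. Degree 3 of a scale on E must use the letter G.
G## and A are enharmonically the same pitch, but only G## uses the letter G, so it is the correct spelling here.

G##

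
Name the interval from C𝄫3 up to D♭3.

Counting letters C–D gives a second.
Cbb→Db = 3 semitones, 1 wider than the major second (2), so augmented.

augmented second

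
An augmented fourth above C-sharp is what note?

F##

C up a perfect fourth is F, so the target letter is F.
From C#, an augmented fourth is 6 semitones up: F##.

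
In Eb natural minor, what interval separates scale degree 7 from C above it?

major seventh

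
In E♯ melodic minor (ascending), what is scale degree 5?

Degree 5 takes the letter 4 steps above E, which is B.
In melodic minor (ascending), degree 5 sits 7 semitones above the tonic. E# + 7 semitones is pitch class 0, spelled on B as B#.

B#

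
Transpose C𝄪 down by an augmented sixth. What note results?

E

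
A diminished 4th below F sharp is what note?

C##

F down a perfect fourth is C, so the target letter is C.
From F#, a diminished fourth is 4 semitones down: C##.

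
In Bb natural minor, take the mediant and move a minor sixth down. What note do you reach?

F

The mediant of Bb natural minor is Db.
A minor sixth (8 semitones) below Db lands on the letter F, giving F.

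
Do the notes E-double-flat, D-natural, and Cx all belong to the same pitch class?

Ebb is pitch class 2; D is pitch class 2; C## is pitch class 2.
All spellings map to pitch class 2, so they are enharmonically equivalent.

Yes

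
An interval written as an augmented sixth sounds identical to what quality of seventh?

An augmented sixth spans 10 semitones.
A seventh spanning 10 semitones is minor (the major seventh is 11).

minor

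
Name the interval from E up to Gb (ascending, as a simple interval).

diminished third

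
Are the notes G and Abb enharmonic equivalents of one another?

G is pitch class 7; Abb is pitch class 7.
All spellings map to pitch class 7, so they are enharmonically equivalent.

Yes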